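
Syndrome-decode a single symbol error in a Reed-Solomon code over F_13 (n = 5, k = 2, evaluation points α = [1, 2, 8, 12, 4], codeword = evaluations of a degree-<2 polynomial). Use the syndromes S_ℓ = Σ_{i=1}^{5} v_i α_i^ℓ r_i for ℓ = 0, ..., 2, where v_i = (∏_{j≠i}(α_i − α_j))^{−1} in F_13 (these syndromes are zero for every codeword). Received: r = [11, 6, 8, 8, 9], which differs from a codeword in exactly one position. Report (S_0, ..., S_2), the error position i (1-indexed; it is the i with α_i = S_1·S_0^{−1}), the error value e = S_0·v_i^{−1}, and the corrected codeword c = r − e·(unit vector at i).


S = (8, 12, 5), error at position 3, error magnitude e = 6, c = [11, 6, 2, 8, 9].

Step 1: column multipliers v_i = (∏_{j≠i}(α_i − α_j))^{−1} mod 13.
  i = 1 (α = 1): (1−2)(1−8)(1−12)(1−4) = (−1)·(−7)·(−11)·(−3) = 231 ≡ 10, so v_1 = 10^{−1} = 4 (mod 13).
  i = 2 (α = 2): (2−1)(2−8)(2−12)(2−4) = 1·(−6)·(−10)·(−2) = −120 ≡ 10, so v_2 = 10^{−1} = 4 (mod 13).
  i = 3 (α = 8): (8−1)(8−2)(8−12)(8−4) = 7·6·(−4)·4 = −672 ≡ 4, so v_3 = 4^{−1} = 10 (mod 13).
  i = 4 (α = 12): (12−1)(12−2)(12−8)(12−4) = 11·10·4·8 = 3520 ≡ 10, so v_4 = 10^{−1} = 4 (mod 13).
  i = 5 (α = 4): (4−1)(4−2)(4−8)(4−12) = 3·2·(−4)·(−8) = 192 ≡ 10, so v_5 = 10^{−1} = 4 (mod 13).
  v = [4, 4, 10, 4, 4].
Step 2: syndromes of r = [11, 6, 8, 8, 9] (all sums mod 13).
  S_0 = Σ v_i r_i = 4·11 + 4·6 + 10·8 + 4·8 + 4·9 = 216 ≡ 8.
  S_1 = Σ v_i α_i r_i = 4·1·11 + 4·2·6 + 10·8·8 + 4·12·8 + 4·4·9 = 1260 ≡ 12.
  α_i^2 mod 13 = [1, 4, 12, 1, 3].
  S_2 = Σ v_i α_i^2 r_i = 4·1·11 + 4·4·6 + 10·12·8 + 4·1·8 + 4·3·9 = 1240 ≡ 5.
  S = (8, 12, 5) ≠ 0, so r is not a codeword (an error is present).
Step 3: locate the error. For a single error e at position i, S_ℓ = v_i·e·α_i^ℓ, so α_err = S_1/S_0.
  S_0^{−1} = 8^{−1} = 5 (mod 13), so α_err = 12·5 = 60 ≡ 8 = α_3. Error position i = 3.
  Consistency check: S_2/S_1 = 5·12 = 60 ≡ 8 = α_err ✓ (single-error assumption holds).
Step 4: error magnitude e = S_0/v_3 = S_0·∏_{j≠3}(α_3 − α_j) = 8·4 = 32 ≡ 6 (mod 13).
Step 5: correct position 3: c_3 = r_3 − e = 8 − 6 ≡ 2 (mod 13). Hence c = [11, 6, 2, 8, 9].
  Check: interpolating c through the α_i gives m(x) = 3 + 8·x (degree < 2) with m(α_i) = c_i for every i, so c is indeed a codeword.


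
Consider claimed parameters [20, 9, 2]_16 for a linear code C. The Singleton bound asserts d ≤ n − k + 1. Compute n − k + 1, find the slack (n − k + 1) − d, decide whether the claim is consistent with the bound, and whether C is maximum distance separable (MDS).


Singleton RHS = n − k + 1 = 12, slack = 10, bound satisfied, not MDS.

Singleton bound: d ≤ n − k + 1.
Here n = 20, k = 9, so n − k + 1 = 12.
Given d = 2, check d ≤ 12: YES.
Slack = (n − k + 1) − d = 10.
The code is NOT MDS (slack = 10 > 0).
Description: the claimed parameters are [20, 9, 2]_16; such a code would be non-MDS.


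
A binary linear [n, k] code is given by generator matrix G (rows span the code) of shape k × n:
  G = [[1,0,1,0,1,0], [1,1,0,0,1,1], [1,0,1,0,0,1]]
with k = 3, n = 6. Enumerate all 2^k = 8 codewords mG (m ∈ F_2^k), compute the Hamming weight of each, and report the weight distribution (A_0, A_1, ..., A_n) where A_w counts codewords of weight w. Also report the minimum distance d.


Weight distribution: A_0 = 1, A_2 = 2, A_3 = 4, A_4 = 1. Minimum distance d = 2.

Enumerate all 2^3 = 8 messages m ∈ F_2^3.
For each, compute codeword c = mG in F_2^6, then tally its weight.
  m = 000 → c = 000000, weight = 0.
  m = 100 → c = 101010, weight = 3.
  m = 010 → c = 110011, weight = 4.
  m = 110 → c = 011001, weight = 3.
  m = 001 → c = 101001, weight = 3.
  m = 101 → c = 000011, weight = 2.
  m = 011 → c = 011010, weight = 3.
  m = 111 → c = 110000, weight = 2.
Tally weights:
  weight 0: 1 codewords.
  weight 2: 2 codewords.
  weight 3: 4 codewords.
  weight 4: 1 codewords.
Minimum distance d = smallest w > 0 with A_w > 0 = 2.
Sanity: Σ A_w = 8 = 2^3 = 8 ✓.


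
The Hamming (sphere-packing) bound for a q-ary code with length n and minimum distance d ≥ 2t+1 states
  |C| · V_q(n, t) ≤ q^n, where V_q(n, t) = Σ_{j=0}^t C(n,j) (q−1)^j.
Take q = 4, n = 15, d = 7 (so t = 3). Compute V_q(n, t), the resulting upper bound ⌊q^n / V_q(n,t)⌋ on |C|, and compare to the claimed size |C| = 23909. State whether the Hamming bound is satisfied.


V_q(n, t) = 13276, q^n = 1073741824, Hamming bound = 80878, |C| = 23909 ≤ bound (satisfied).

Step 1: Compute V_q(n, t) = Σ_{j=0}^3 C(n, j) (q−1)^j.
  j = 0: C(15,0)·(3)^0 = 1·1 = 1.
  j = 1: C(15,1)·(3)^1 = 15·3 = 45.
  j = 2: C(15,2)·(3)^2 = 105·9 = 945.
  j = 3: C(15,3)·(3)^3 = 455·27 = 12285.
  V_q(n, t) = 1 + 45 + 945 + 12285 = 13276.
Step 2: q^n = 4^15 = 1073741824.
Step 3: Hamming bound ⌊q^n / V_q(n,t)⌋ = ⌊1073741824/13276⌋ = 80878.
Step 4: Compare |C| = 23909 to 80878: satisfied.
The claimed |C| lies below the Hamming bound.


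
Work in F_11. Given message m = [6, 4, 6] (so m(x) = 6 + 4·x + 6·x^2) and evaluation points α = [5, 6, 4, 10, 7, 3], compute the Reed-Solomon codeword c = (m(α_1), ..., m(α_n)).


c = [0, 4, 8, 8, 9, 6]

Message polynomial: m(x) = 6 + 4·x + 6·x^2 (mod 11).
For each evaluation point α_i, compute m(α_i) mod 11:
  α_1 = 5: Horner steps 6 → 1 → 0, so m(5) = 0.
  α_2 = 6: Horner steps 6 → 7 → 4, so m(6) = 4.
  α_3 = 4: Horner steps 6 → 6 → 8, so m(4) = 8.
  α_4 = 10: Horner steps 6 → 9 → 8, so m(10) = 8.
  α_5 = 7: Horner steps 6 → 2 → 9, so m(7) = 9.
  α_6 = 3: Horner steps 6 → 0 → 6, so m(3) = 6.
Codeword c = [0, 4, 8, 8, 9, 6] ∈ F_11^6.


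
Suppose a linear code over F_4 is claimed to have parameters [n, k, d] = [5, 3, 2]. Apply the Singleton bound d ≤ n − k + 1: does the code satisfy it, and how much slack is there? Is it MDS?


Singleton RHS = n − k + 1 = 3, slack = 1, bound satisfied, not MDS.

Singleton bound: d ≤ n − k + 1.
Here n = 5, k = 3, so n − k + 1 = 3.
Given d = 2, check d ≤ 3: YES.
Slack = (n − k + 1) − d = 1.
The code is NOT MDS (slack = 1 > 0).
Description: the claimed parameters are [5, 3, 2]_4; such a code would be non-MDS.


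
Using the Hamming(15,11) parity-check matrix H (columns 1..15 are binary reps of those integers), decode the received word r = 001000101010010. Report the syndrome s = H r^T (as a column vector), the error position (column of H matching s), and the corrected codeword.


s = (1, 0, 0, 0)^T, error position = 8, corrected codeword c = 001000111010010

Compute s = H r^T mod 2 one row at a time:
  s_1 = 0 + 1 + 0 + 1 + 0 + 0 + 1 + 0 = 3 ≡ 1 (mod 2).
  s_2 = 0 + 0 + 0 + 1 + 0 + 0 + 1 + 0 = 2 ≡ 0 (mod 2).
  s_3 = 0 + 1 + 0 + 1 + 0 + 1 + 1 + 0 = 4 ≡ 0 (mod 2).
  s_4 = 0 + 1 + 0 + 1 + 1 + 1 + 0 + 0 = 4 ≡ 0 (mod 2).
s = (1, 0, 0, 0)^T — this equals column 8 of H (binary 1000), so error is at position 8.
Correct: flip bit 8 of r = 001000101010010 to get c = 001000111010010.


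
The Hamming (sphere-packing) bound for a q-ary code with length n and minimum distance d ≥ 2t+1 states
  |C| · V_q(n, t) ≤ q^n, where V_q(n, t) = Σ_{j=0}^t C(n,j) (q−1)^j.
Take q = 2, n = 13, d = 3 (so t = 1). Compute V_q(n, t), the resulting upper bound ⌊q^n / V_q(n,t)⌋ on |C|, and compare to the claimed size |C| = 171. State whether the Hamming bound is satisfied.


V_q(n, t) = 14, q^n = 8192, Hamming bound = 585, |C| = 171 ≤ bound (satisfied).

Step 1: Compute V_q(n, t) = Σ_{j=0}^1 C(n, j) (q−1)^j.
  j = 0: C(13,0)·(1)^0 = 1·1 = 1.
  j = 1: C(13,1)·(1)^1 = 13·1 = 13.
  V_q(n, t) = 1 + 13 = 14.
Step 2: q^n = 2^13 = 8192.
Step 3: Hamming bound ⌊q^n / V_q(n,t)⌋ = ⌊8192/14⌋ = 585.
Step 4: Compare |C| = 171 to 585: satisfied.
The claimed |C| lies below the Hamming bound.


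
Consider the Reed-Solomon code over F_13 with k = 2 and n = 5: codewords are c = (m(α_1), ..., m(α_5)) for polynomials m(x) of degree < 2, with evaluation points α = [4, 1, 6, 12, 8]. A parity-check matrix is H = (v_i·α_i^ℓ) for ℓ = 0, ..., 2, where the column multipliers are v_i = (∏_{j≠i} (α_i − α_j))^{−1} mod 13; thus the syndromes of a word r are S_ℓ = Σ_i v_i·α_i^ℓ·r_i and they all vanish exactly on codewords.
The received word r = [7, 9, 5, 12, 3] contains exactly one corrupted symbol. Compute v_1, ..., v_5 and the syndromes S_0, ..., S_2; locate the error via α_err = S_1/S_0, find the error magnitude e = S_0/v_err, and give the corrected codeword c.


S = (7, 7, 7), error at position 2, error magnitude e = 12, c = [7, 10, 5, 12, 3].

Step 1: column multipliers v_i = (∏_{j≠i}(α_i − α_j))^{−1} mod 13.
  i = 1 (α = 4): (4−1)(4−6)(4−12)(4−8) = 3·(−2)·(−8)·(−4) = −192 ≡ 3, so v_1 = 3^{−1} = 9 (mod 13).
  i = 2 (α = 1): (1−4)(1−6)(1−12)(1−8) = (−3)·(−5)·(−11)·(−7) = 1155 ≡ 11, so v_2 = 11^{−1} = 6 (mod 13).
  i = 3 (α = 6): (6−4)(6−1)(6−12)(6−8) = 2·5·(−6)·(−2) = 120 ≡ 3, so v_3 = 3^{−1} = 9 (mod 13).
  i = 4 (α = 12): (12−4)(12−1)(12−6)(12−8) = 8·11·6·4 = 2112 ≡ 6, so v_4 = 6^{−1} = 11 (mod 13).
  i = 5 (α = 8): (8−4)(8−1)(8−6)(8−12) = 4·7·2·(−4) = −224 ≡ 10, so v_5 = 10^{−1} = 4 (mod 13).
  v = [9, 6, 9, 11, 4].
Step 2: syndromes of r = [7, 9, 5, 12, 3] (all sums mod 13).
  S_0 = Σ v_i r_i = 9·7 + 6·9 + 9·5 + 11·12 + 4·3 = 306 ≡ 7.
  S_1 = Σ v_i α_i r_i = 9·4·7 + 6·1·9 + 9·6·5 + 11·12·12 + 4·8·3 = 2256 ≡ 7.
  α_i^2 mod 13 = [3, 1, 10, 1, 12].
  S_2 = Σ v_i α_i^2 r_i = 9·3·7 + 6·1·9 + 9·10·5 + 11·1·12 + 4·12·3 = 969 ≡ 7.
  S = (7, 7, 7) ≠ 0, so r is not a codeword (an error is present).
Step 3: locate the error. For a single error e at position i, S_ℓ = v_i·e·α_i^ℓ, so α_err = S_1/S_0.
  S_0^{−1} = 7^{−1} = 2 (mod 13), so α_err = 7·2 = 14 ≡ 1 = α_2. Error position i = 2.
  Consistency check: S_2/S_1 = 7·2 = 14 ≡ 1 = α_err ✓ (single-error assumption holds).
Step 4: error magnitude e = S_0/v_2 = S_0·∏_{j≠2}(α_2 − α_j) = 7·11 = 77 ≡ 12 (mod 13).
Step 5: correct position 2: c_2 = r_2 − e = 9 − 12 ≡ 10 (mod 13). Hence c = [7, 10, 5, 12, 3].
  Check: interpolating c through the α_i gives m(x) = 11 + 12·x (degree < 2) with m(α_i) = c_i for every i, so c is indeed a codeword.


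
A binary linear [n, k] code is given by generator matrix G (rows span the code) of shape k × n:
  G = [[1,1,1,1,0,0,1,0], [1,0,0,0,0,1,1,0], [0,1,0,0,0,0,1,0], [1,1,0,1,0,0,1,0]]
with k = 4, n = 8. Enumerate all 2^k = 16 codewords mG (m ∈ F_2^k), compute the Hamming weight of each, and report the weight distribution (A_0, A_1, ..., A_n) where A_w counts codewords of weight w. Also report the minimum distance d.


Weight distribution: A_0 = 1, A_1 = 1, A_2 = 2, A_3 = 6, A_4 = 5, A_5 = 1. Minimum distance d = 1.

Enumerate all 2^4 = 16 messages m ∈ F_2^4.
For each, compute codeword c = mG in F_2^8, then tally its weight.
  m = 0000 → c = 00000000, weight = 0.
  m = 1000 → c = 11110010, weight = 5.
  m = 0100 → c = 10000110, weight = 3.
  m = 1100 → c = 01110100, weight = 4.
  m = 0010 → c = 01000010, weight = 2.
  m = 1010 → c = 10110000, weight = 3.
  m = 0110 → c = 11000100, weight = 3.
  m = 1110 → c = 00110110, weight = 4.
  m = 0001 → c = 11010010, weight = 4.
  m = 1001 → c = 00100000, weight = 1.
  m = 0101 → c = 01010100, weight = 3.
  m = 1101 → c = 10100110, weight = 4.
  m = 0011 → c = 10010000, weight = 2.
  m = 1011 → c = 01100010, weight = 3.
  m = 0111 → c = 00010110, weight = 3.
  m = 1111 → c = 11100100, weight = 4.
Tally weights:
  weight 0: 1 codewords.
  weight 1: 1 codewords.
  weight 2: 2 codewords.
  weight 3: 6 codewords.
  weight 4: 5 codewords.
  weight 5: 1 codewords.
Minimum distance d = smallest w > 0 with A_w > 0 = 1.
Sanity: Σ A_w = 16 = 2^4 = 16 ✓.


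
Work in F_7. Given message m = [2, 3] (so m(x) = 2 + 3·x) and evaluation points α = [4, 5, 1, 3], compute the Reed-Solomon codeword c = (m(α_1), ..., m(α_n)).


c = [0, 3, 5, 4]

Message polynomial: m(x) = 2 + 3·x (mod 7).
For each evaluation point α_i, compute m(α_i) mod 7:
  α_1 = 4: Horner steps 3 → 0, so m(4) = 0.
  α_2 = 5: Horner steps 3 → 3, so m(5) = 3.
  α_3 = 1: Horner steps 3 → 5, so m(1) = 5.
  α_4 = 3: Horner steps 3 → 4, so m(3) = 4.
Codeword c = [0, 3, 5, 4] ∈ F_7^4.


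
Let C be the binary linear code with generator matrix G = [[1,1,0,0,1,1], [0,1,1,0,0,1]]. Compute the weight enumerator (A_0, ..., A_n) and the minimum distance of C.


Weight distribution: A_0 = 1, A_3 = 2, A_4 = 1. Minimum distance d = 3.

Enumerate all 2^2 = 4 messages m ∈ F_2^2.
For each, compute codeword c = mG in F_2^6, then tally its weight.
  m = 00 → c = 000000, weight = 0.
  m = 10 → c = 110011, weight = 4.
  m = 01 → c = 011001, weight = 3.
  m = 11 → c = 101010, weight = 3.
Tally weights:
  weight 0: 1 codewords.
  weight 3: 2 codewords.
  weight 4: 1 codewords.
Minimum distance d = smallest w > 0 with A_w > 0 = 3.
Sanity: Σ A_w = 4 = 2^2 = 4 ✓.


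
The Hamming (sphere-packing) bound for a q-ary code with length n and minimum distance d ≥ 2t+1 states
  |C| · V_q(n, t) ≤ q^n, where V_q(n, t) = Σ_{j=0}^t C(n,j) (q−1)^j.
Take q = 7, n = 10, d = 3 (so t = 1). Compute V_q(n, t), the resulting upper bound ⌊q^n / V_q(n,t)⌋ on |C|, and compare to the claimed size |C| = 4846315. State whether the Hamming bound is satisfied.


V_q(n, t) = 61, q^n = 282475249, Hamming bound = 4630741, |C| = 4846315 > bound (violated).

Step 1: Compute V_q(n, t) = Σ_{j=0}^1 C(n, j) (q−1)^j.
  j = 0: C(10,0)·(6)^0 = 1·1 = 1.
  j = 1: C(10,1)·(6)^1 = 10·6 = 60.
  V_q(n, t) = 1 + 60 = 61.
Step 2: q^n = 7^10 = 282475249.
Step 3: Hamming bound ⌊q^n / V_q(n,t)⌋ = ⌊282475249/61⌋ = 4630741.
Step 4: Compare |C| = 4846315 to 4630741: violated.
The claimed |C| lies above the Hamming bound, so no 7-ary code of length 10 with d ≥ 3 can have 4846315 codewords.


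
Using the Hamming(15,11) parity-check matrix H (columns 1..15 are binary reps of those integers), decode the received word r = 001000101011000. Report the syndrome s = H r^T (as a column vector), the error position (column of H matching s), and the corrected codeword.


s = (1, 0, 1, 0)^T, error position = 10, corrected codeword c = 001000101111000

Compute s = H r^T mod 2 one row at a time:
  s_1 = 0 + 1 + 0 + 1 + 1 + 0 + 0 + 0 = 3 ≡ 1 (mod 2).
  s_2 = 0 + 0 + 0 + 1 + 1 + 0 + 0 + 0 = 2 ≡ 0 (mod 2).
  s_3 = 0 + 1 + 0 + 1 + 0 + 1 + 0 + 0 = 3 ≡ 1 (mod 2).
  s_4 = 0 + 1 + 0 + 1 + 1 + 1 + 0 + 0 = 4 ≡ 0 (mod 2).
s = (1, 0, 1, 0)^T — this equals column 10 of H (binary 1010), so error is at position 10.
Correct: flip bit 10 of r = 001000101011000 to get c = 001000101111000.


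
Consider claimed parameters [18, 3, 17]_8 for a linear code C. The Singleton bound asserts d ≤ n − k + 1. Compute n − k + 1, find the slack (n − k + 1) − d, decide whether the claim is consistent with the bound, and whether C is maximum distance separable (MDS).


Singleton RHS = n − k + 1 = 16, slack = -1, bound violated (no such code; not MDS).

Singleton bound: d ≤ n − k + 1.
Here n = 18, k = 3, so n − k + 1 = 16.
Given d = 17, check d ≤ 16: NO.
Slack = (n − k + 1) − d = -1.
The slack is negative: d = 17 exceeds n − k + 1 = 16 by 1, so the Singleton bound is violated and no linear [18, 3, 17]_8 code can exist. In particular it is not MDS (MDS requires d = n − k + 1 exactly).
Description: the claimed parameters are [18, 3, 17]_8; such a code would be impossible (violates the Singleton bound).


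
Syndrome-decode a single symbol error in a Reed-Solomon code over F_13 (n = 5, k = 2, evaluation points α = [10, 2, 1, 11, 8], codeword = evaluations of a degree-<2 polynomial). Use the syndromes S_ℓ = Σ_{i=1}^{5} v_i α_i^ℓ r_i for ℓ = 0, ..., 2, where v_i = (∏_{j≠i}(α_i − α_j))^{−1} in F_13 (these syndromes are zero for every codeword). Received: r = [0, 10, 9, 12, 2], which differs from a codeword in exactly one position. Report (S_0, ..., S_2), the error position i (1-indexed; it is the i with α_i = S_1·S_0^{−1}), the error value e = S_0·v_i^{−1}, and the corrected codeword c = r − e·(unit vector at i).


S = (8, 3, 6), error at position 2, error magnitude e = 2, c = [0, 8, 9, 12, 2].

Step 1: column multipliers v_i = (∏_{j≠i}(α_i − α_j))^{−1} mod 13.
  i = 1 (α = 10): (10−2)(10−1)(10−11)(10−8) = 8·9·(−1)·2 = −144 ≡ 12, so v_1 = 12^{−1} = 12 (mod 13).
  i = 2 (α = 2): (2−10)(2−1)(2−11)(2−8) = (−8)·1·(−9)·(−6) = −432 ≡ 10, so v_2 = 10^{−1} = 4 (mod 13).
  i = 3 (α = 1): (1−10)(1−2)(1−11)(1−8) = (−9)·(−1)·(−10)·(−7) = 630 ≡ 6, so v_3 = 6^{−1} = 11 (mod 13).
  i = 4 (α = 11): (11−10)(11−2)(11−1)(11−8) = 1·9·10·3 = 270 ≡ 10, so v_4 = 10^{−1} = 4 (mod 13).
  i = 5 (α = 8): (8−10)(8−2)(8−1)(8−11) = (−2)·6·7·(−3) = 252 ≡ 5, so v_5 = 5^{−1} = 8 (mod 13).
  v = [12, 4, 11, 4, 8].
Step 2: syndromes of r = [0, 10, 9, 12, 2] (all sums mod 13).
  S_0 = Σ v_i r_i = 12·0 + 4·10 + 11·9 + 4·12 + 8·2 = 203 ≡ 8.
  S_1 = Σ v_i α_i r_i = 12·10·0 + 4·2·10 + 11·1·9 + 4·11·12 + 8·8·2 = 835 ≡ 3.
  α_i^2 mod 13 = [9, 4, 1, 4, 12].
  S_2 = Σ v_i α_i^2 r_i = 12·9·0 + 4·4·10 + 11·1·9 + 4·4·12 + 8·12·2 = 643 ≡ 6.
  S = (8, 3, 6) ≠ 0, so r is not a codeword (an error is present).
Step 3: locate the error. For a single error e at position i, S_ℓ = v_i·e·α_i^ℓ, so α_err = S_1/S_0.
  S_0^{−1} = 8^{−1} = 5 (mod 13), so α_err = 3·5 = 15 ≡ 2 = α_2. Error position i = 2.
  Consistency check: S_2/S_1 = 6·9 = 54 ≡ 2 = α_err ✓ (single-error assumption holds).
Step 4: error magnitude e = S_0/v_2 = S_0·∏_{j≠2}(α_2 − α_j) = 8·10 = 80 ≡ 2 (mod 13).
Step 5: correct position 2: c_2 = r_2 − e = 10 − 2 ≡ 8 (mod 13). Hence c = [0, 8, 9, 12, 2].
  Check: interpolating c through the α_i gives m(x) = 10 + 12·x (degree < 2) with m(α_i) = c_i for every i, so c is indeed a codeword.


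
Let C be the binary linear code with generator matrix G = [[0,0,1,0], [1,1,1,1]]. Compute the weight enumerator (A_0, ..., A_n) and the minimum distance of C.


Weight distribution: A_0 = 1, A_1 = 1, A_3 = 1, A_4 = 1. Minimum distance d = 1.

Enumerate all 2^2 = 4 messages m ∈ F_2^2.
For each, compute codeword c = mG in F_2^4, then tally its weight.
  m = 00 → c = 0000, weight = 0.
  m = 10 → c = 0010, weight = 1.
  m = 01 → c = 1111, weight = 4.
  m = 11 → c = 1101, weight = 3.
Tally weights:
  weight 0: 1 codewords.
  weight 1: 1 codewords.
  weight 3: 1 codewords.
  weight 4: 1 codewords.
Minimum distance d = smallest w > 0 with A_w > 0 = 1.
Sanity: Σ A_w = 4 = 2^2 = 4 ✓.


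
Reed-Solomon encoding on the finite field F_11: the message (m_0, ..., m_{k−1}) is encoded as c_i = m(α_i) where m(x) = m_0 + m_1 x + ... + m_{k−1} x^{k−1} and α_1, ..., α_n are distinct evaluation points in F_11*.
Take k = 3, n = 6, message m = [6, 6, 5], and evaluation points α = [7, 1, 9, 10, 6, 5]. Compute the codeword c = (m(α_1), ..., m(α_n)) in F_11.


c = [7, 6, 3, 5, 2, 7]

Message polynomial: m(x) = 6 + 6·x + 5·x^2 (mod 11).
For each evaluation point α_i, compute m(α_i) mod 11:
  α_1 = 7: Horner steps 5 → 8 → 7, so m(7) = 7.
  α_2 = 1: Horner steps 5 → 0 → 6, so m(1) = 6.
  α_3 = 9: Horner steps 5 → 7 → 3, so m(9) = 3.
  α_4 = 10: Horner steps 5 → 1 → 5, so m(10) = 5.
  α_5 = 6: Horner steps 5 → 3 → 2, so m(6) = 2.
  α_6 = 5: Horner steps 5 → 9 → 7, so m(5) = 7.
Codeword c = [7, 6, 3, 5, 2, 7] ∈ F_11^6.


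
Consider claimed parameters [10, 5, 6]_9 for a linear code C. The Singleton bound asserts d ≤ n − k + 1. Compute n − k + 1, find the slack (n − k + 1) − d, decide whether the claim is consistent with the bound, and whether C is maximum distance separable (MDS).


Singleton RHS = n − k + 1 = 6, slack = 0, bound satisfied, MDS.

Singleton bound: d ≤ n − k + 1.
Here n = 10, k = 5, so n − k + 1 = 6.
Given d = 6, check d ≤ 6: YES.
Slack = (n − k + 1) − d = 0.
The code is MDS (slack = 0).
Description: the claimed parameters are [10, 5, 6]_9; such a code would be MDS (meets Singleton bound).


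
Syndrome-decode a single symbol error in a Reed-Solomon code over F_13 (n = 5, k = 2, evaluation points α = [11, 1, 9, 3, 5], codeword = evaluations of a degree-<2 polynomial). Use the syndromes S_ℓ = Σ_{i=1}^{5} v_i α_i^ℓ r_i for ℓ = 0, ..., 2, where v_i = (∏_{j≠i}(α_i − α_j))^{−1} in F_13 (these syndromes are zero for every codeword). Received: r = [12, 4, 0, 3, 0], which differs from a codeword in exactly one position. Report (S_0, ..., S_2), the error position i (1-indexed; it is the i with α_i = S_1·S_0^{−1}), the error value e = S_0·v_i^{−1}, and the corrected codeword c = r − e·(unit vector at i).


S = (5, 12, 8), error at position 5, error magnitude e = 11, c = [12, 4, 0, 3, 2].

Step 1: column multipliers v_i = (∏_{j≠i}(α_i − α_j))^{−1} mod 13.
  i = 1 (α = 11): (11−1)(11−9)(11−3)(11−5) = 10·2·8·6 = 960 ≡ 11, so v_1 = 11^{−1} = 6 (mod 13).
  i = 2 (α = 1): (1−11)(1−9)(1−3)(1−5) = (−10)·(−8)·(−2)·(−4) = 640 ≡ 3, so v_2 = 3^{−1} = 9 (mod 13).
  i = 3 (α = 9): (9−11)(9−1)(9−3)(9−5) = (−2)·8·6·4 = −384 ≡ 6, so v_3 = 6^{−1} = 11 (mod 13).
  i = 4 (α = 3): (3−11)(3−1)(3−9)(3−5) = (−8)·2·(−6)·(−2) = −192 ≡ 3, so v_4 = 3^{−1} = 9 (mod 13).
  i = 5 (α = 5): (5−11)(5−1)(5−9)(5−3) = (−6)·4·(−4)·2 = 192 ≡ 10, so v_5 = 10^{−1} = 4 (mod 13).
  v = [6, 9, 11, 9, 4].
Step 2: syndromes of r = [12, 4, 0, 3, 0] (all sums mod 13).
  S_0 = Σ v_i r_i = 6·12 + 9·4 + 11·0 + 9·3 + 4·0 = 135 ≡ 5.
  S_1 = Σ v_i α_i r_i = 6·11·12 + 9·1·4 + 11·9·0 + 9·3·3 + 4·5·0 = 909 ≡ 12.
  α_i^2 mod 13 = [4, 1, 3, 9, 12].
  S_2 = Σ v_i α_i^2 r_i = 6·4·12 + 9·1·4 + 11·3·0 + 9·9·3 + 4·12·0 = 567 ≡ 8.
  S = (5, 12, 8) ≠ 0, so r is not a codeword (an error is present).
Step 3: locate the error. For a single error e at position i, S_ℓ = v_i·e·α_i^ℓ, so α_err = S_1/S_0.
  S_0^{−1} = 5^{−1} = 8 (mod 13), so α_err = 12·8 = 96 ≡ 5 = α_5. Error position i = 5.
  Consistency check: S_2/S_1 = 8·12 = 96 ≡ 5 = α_err ✓ (single-error assumption holds).
Step 4: error magnitude e = S_0/v_5 = S_0·∏_{j≠5}(α_5 − α_j) = 5·10 = 50 ≡ 11 (mod 13).
Step 5: correct position 5: c_5 = r_5 − e = 0 − 11 ≡ 2 (mod 13). Hence c = [12, 4, 0, 3, 2].
  Check: interpolating c through the α_i gives m(x) = 11 + 6·x (degree < 2) with m(α_i) = c_i for every i, so c is indeed a codeword.


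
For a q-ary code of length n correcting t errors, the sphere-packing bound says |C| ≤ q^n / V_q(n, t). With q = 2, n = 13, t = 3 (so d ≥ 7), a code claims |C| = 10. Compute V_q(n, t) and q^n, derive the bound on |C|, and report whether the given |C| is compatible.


V_q(n, t) = 378, q^n = 8192, Hamming bound = 21, |C| = 10 ≤ bound (satisfied).

Step 1: Compute V_q(n, t) = Σ_{j=0}^3 C(n, j) (q−1)^j.
  j = 0: C(13,0)·(1)^0 = 1·1 = 1.
  j = 1: C(13,1)·(1)^1 = 13·1 = 13.
  j = 2: C(13,2)·(1)^2 = 78·1 = 78.
  j = 3: C(13,3)·(1)^3 = 286·1 = 286.
  V_q(n, t) = 1 + 13 + 78 + 286 = 378.
Step 2: q^n = 2^13 = 8192.
Step 3: Hamming bound ⌊q^n / V_q(n,t)⌋ = ⌊8192/378⌋ = 21.
Step 4: Compare |C| = 10 to 21: satisfied.
The claimed |C| lies below the Hamming bound.


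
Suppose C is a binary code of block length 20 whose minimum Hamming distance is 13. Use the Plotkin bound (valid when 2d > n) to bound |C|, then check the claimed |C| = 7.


Plotkin bound M ≤ 4; given |C| = 7 > bound (violated).

Check applicability: 2d = 26, n = 20.
2d − n = 6 > 0, so Plotkin applies.
Compute d/(2d−n) = 13/6 ≈ 2.1667.
⌊d/(2d−n)⌋ = 2.
Plotkin bound: M ≤ 2·2 = 4.
Given |C| = 7, check: VIOLATED.
This |C| is above the Plotkin bound, so no binary code with n = 20, d = 13 and 7 codewords exists.


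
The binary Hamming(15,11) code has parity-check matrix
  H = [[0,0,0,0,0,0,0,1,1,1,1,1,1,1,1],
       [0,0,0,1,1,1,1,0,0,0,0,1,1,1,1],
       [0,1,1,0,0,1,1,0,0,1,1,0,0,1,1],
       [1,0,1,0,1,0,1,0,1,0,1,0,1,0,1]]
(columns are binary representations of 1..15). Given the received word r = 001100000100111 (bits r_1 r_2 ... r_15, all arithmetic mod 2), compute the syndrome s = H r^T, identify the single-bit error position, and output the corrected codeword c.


s = (0, 0, 0, 1)^T, error position = 1, corrected codeword c = 101100000100111

Compute s = H r^T mod 2 one row at a time:
  s_1 = 0 + 0 + 1 + 0 + 0 + 1 + 1 + 1 = 4 ≡ 0 (mod 2).
  s_2 = 1 + 0 + 0 + 0 + 0 + 1 + 1 + 1 = 4 ≡ 0 (mod 2).
  s_3 = 0 + 1 + 0 + 0 + 1 + 0 + 1 + 1 = 4 ≡ 0 (mod 2).
  s_4 = 0 + 1 + 0 + 0 + 0 + 0 + 1 + 1 = 3 ≡ 1 (mod 2).
s = (0, 0, 0, 1)^T — this equals column 1 of H (binary 0001), so error is at position 1.
Correct: flip bit 1 of r = 001100000100111 to get c = 101100000100111.


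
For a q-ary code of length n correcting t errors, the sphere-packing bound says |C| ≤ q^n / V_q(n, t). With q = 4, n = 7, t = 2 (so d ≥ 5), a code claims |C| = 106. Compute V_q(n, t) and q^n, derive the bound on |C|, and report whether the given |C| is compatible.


V_q(n, t) = 211, q^n = 16384, Hamming bound = 77, |C| = 106 > bound (violated).

Step 1: Compute V_q(n, t) = Σ_{j=0}^2 C(n, j) (q−1)^j.
  j = 0: C(7,0)·(3)^0 = 1·1 = 1.
  j = 1: C(7,1)·(3)^1 = 7·3 = 21.
  j = 2: C(7,2)·(3)^2 = 21·9 = 189.
  V_q(n, t) = 1 + 21 + 189 = 211.
Step 2: q^n = 4^7 = 16384.
Step 3: Hamming bound ⌊q^n / V_q(n,t)⌋ = ⌊16384/211⌋ = 77.
Step 4: Compare |C| = 106 to 77: violated.
The claimed |C| lies above the Hamming bound, so no 4-ary code of length 7 with d ≥ 5 can have 106 codewords.


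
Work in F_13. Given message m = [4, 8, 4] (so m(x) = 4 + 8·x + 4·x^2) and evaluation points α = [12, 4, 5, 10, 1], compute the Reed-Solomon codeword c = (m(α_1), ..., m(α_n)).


c = [0, 9, 1, 3, 3]

Message polynomial: m(x) = 4 + 8·x + 4·x^2 (mod 13).
For each evaluation point α_i, compute m(α_i) mod 13:
  α_1 = 12: Horner steps 4 → 4 → 0, so m(12) = 0.
  α_2 = 4: Horner steps 4 → 11 → 9, so m(4) = 9.
  α_3 = 5: Horner steps 4 → 2 → 1, so m(5) = 1.
  α_4 = 10: Horner steps 4 → 9 → 3, so m(10) = 3.
  α_5 = 1: Horner steps 4 → 12 → 3, so m(1) = 3.
Codeword c = [0, 9, 1, 3, 3] ∈ F_13^5.


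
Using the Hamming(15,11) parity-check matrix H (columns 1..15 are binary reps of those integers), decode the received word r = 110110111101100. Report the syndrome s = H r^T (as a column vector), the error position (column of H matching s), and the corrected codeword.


s = (1, 1, 1, 1)^T, error position = 15, corrected codeword c = 110110111101101

Compute s = H r^T mod 2 one row at a time:
  s_1 = 1 + 1 + 1 + 0 + 1 + 1 + 0 + 0 = 5 ≡ 1 (mod 2).
  s_2 = 1 + 1 + 0 + 1 + 1 + 1 + 0 + 0 = 5 ≡ 1 (mod 2).
  s_3 = 1 + 0 + 0 + 1 + 1 + 0 + 0 + 0 = 3 ≡ 1 (mod 2).
  s_4 = 1 + 0 + 1 + 1 + 1 + 0 + 1 + 0 = 5 ≡ 1 (mod 2).
s = (1, 1, 1, 1)^T — this equals column 15 of H (binary 1111), so error is at position 15.
Correct: flip bit 15 of r = 110110111101100 to get c = 110110111101101.


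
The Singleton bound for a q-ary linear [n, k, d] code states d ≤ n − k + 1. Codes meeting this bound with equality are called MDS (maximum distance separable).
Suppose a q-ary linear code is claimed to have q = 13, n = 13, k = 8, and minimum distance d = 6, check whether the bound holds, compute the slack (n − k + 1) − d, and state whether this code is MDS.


Singleton RHS = n − k + 1 = 6, slack = 0, bound satisfied, MDS.

Singleton bound: d ≤ n − k + 1.
Here n = 13, k = 8, so n − k + 1 = 6.
Given d = 6, check d ≤ 6: YES.
Slack = (n − k + 1) − d = 0.
The code is MDS (slack = 0).
Description: the claimed parameters are [13, 8, 6]_13; such a code would be MDS (meets Singleton bound).


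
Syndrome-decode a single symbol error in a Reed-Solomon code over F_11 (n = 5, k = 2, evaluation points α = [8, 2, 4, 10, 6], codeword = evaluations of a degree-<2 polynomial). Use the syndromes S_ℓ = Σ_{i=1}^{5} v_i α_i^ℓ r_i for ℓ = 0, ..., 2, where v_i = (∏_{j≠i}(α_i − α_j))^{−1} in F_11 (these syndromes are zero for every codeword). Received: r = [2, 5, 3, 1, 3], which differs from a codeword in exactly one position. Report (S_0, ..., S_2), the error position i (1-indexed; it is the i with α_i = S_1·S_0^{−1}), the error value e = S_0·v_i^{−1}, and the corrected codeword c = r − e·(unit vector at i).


S = (7, 6, 2), error at position 3, error magnitude e = 10, c = [2, 5, 4, 1, 3].

Step 1: column multipliers v_i = (∏_{j≠i}(α_i − α_j))^{−1} mod 11.
  i = 1 (α = 8): (8−2)(8−4)(8−10)(8−6) = 6·4·(−2)·2 = −96 ≡ 3, so v_1 = 3^{−1} = 4 (mod 11).
  i = 2 (α = 2): (2−8)(2−4)(2−10)(2−6) = (−6)·(−2)·(−8)·(−4) = 384 ≡ 10, so v_2 = 10^{−1} = 10 (mod 11).
  i = 3 (α = 4): (4−8)(4−2)(4−10)(4−6) = (−4)·2·(−6)·(−2) = −96 ≡ 3, so v_3 = 3^{−1} = 4 (mod 11).
  i = 4 (α = 10): (10−8)(10−2)(10−4)(10−6) = 2·8·6·4 = 384 ≡ 10, so v_4 = 10^{−1} = 10 (mod 11).
  i = 5 (α = 6): (6−8)(6−2)(6−4)(6−10) = (−2)·4·2·(−4) = 64 ≡ 9, so v_5 = 9^{−1} = 5 (mod 11).
  v = [4, 10, 4, 10, 5].
Step 2: syndromes of r = [2, 5, 3, 1, 3] (all sums mod 11).
  S_0 = Σ v_i r_i = 4·2 + 10·5 + 4·3 + 10·1 + 5·3 = 95 ≡ 7.
  S_1 = Σ v_i α_i r_i = 4·8·2 + 10·2·5 + 4·4·3 + 10·10·1 + 5·6·3 = 402 ≡ 6.
  α_i^2 mod 11 = [9, 4, 5, 1, 3].
  S_2 = Σ v_i α_i^2 r_i = 4·9·2 + 10·4·5 + 4·5·3 + 10·1·1 + 5·3·3 = 387 ≡ 2.
  S = (7, 6, 2) ≠ 0, so r is not a codeword (an error is present).
Step 3: locate the error. For a single error e at position i, S_ℓ = v_i·e·α_i^ℓ, so α_err = S_1/S_0.
  S_0^{−1} = 7^{−1} = 8 (mod 11), so α_err = 6·8 = 48 ≡ 4 = α_3. Error position i = 3.
  Consistency check: S_2/S_1 = 2·2 = 4 ≡ 4 = α_err ✓ (single-error assumption holds).
Step 4: error magnitude e = S_0/v_3 = S_0·∏_{j≠3}(α_3 − α_j) = 7·3 = 21 ≡ 10 (mod 11).
Step 5: correct position 3: c_3 = r_3 − e = 3 − 10 ≡ 4 (mod 11). Hence c = [2, 5, 4, 1, 3].
  Check: interpolating c through the α_i gives m(x) = 6 + 5·x (degree < 2) with m(α_i) = c_i for every i, so c is indeed a codeword.


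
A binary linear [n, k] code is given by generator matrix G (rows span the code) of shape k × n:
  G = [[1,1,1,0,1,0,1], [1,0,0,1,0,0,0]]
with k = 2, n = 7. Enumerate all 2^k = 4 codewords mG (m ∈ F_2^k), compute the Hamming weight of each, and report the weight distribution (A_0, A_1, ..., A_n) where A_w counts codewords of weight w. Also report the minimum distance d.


Weight distribution: A_0 = 1, A_2 = 1, A_5 = 2. Minimum distance d = 2.

Enumerate all 2^2 = 4 messages m ∈ F_2^2.
For each, compute codeword c = mG in F_2^7, then tally its weight.
  m = 00 → c = 0000000, weight = 0.
  m = 10 → c = 1110101, weight = 5.
  m = 01 → c = 1001000, weight = 2.
  m = 11 → c = 0111101, weight = 5.
Tally weights:
  weight 0: 1 codewords.
  weight 2: 1 codewords.
  weight 5: 2 codewords.
Minimum distance d = smallest w > 0 with A_w > 0 = 2.
Sanity: Σ A_w = 4 = 2^2 = 4 ✓.


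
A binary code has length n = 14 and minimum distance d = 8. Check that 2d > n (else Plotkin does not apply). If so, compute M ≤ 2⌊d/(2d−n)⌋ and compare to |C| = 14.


Plotkin bound M ≤ 8; given |C| = 14 > bound (violated).

Check applicability: 2d = 16, n = 14.
2d − n = 2 > 0, so Plotkin applies.
Compute d/(2d−n) = 8/2 ≈ 4.0000.
⌊d/(2d−n)⌋ = 4.
Plotkin bound: M ≤ 2·4 = 8.
Given |C| = 14, check: VIOLATED.
This |C| is above the Plotkin bound, so no binary code with n = 14, d = 8 and 14 codewords exists.


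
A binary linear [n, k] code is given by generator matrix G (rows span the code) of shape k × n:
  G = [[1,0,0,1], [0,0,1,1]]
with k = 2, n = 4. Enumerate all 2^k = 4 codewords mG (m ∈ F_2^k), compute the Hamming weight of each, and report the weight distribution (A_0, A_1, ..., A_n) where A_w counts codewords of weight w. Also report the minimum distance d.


Weight distribution: A_0 = 1, A_2 = 3. Minimum distance d = 2.

Enumerate all 2^2 = 4 messages m ∈ F_2^2.
For each, compute codeword c = mG in F_2^4, then tally its weight.
  m = 00 → c = 0000, weight = 0.
  m = 10 → c = 1001, weight = 2.
  m = 01 → c = 0011, weight = 2.
  m = 11 → c = 1010, weight = 2.
Tally weights:
  weight 0: 1 codewords.
  weight 2: 3 codewords.
Minimum distance d = smallest w > 0 with A_w > 0 = 2.
Sanity: Σ A_w = 4 = 2^2 = 4 ✓.


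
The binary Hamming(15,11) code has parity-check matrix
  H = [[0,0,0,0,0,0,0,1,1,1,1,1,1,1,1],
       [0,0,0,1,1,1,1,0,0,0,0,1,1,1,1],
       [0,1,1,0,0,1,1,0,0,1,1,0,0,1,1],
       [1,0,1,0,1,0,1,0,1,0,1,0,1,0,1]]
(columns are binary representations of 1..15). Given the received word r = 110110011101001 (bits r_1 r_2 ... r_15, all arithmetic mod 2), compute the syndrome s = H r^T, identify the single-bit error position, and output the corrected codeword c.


s = (1, 0, 1, 0)^T, error position = 10, corrected codeword c = 110110011001001

Compute s = H r^T mod 2 one row at a time:
  s_1 = 1 + 1 + 1 + 0 + 1 + 0 + 0 + 1 = 5 ≡ 1 (mod 2).
  s_2 = 1 + 1 + 0 + 0 + 1 + 0 + 0 + 1 = 4 ≡ 0 (mod 2).
  s_3 = 1 + 0 + 0 + 0 + 1 + 0 + 0 + 1 = 3 ≡ 1 (mod 2).
  s_4 = 1 + 0 + 1 + 0 + 1 + 0 + 0 + 1 = 4 ≡ 0 (mod 2).
s = (1, 0, 1, 0)^T — this equals column 10 of H (binary 1010), so error is at position 10.
Correct: flip bit 10 of r = 110110011101001 to get c = 110110011001001.


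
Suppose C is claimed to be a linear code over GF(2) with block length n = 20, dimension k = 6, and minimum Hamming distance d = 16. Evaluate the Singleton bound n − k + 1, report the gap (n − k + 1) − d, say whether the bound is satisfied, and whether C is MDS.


Singleton RHS = n − k + 1 = 15, slack = -1, bound violated (no such code; not MDS).

Singleton bound: d ≤ n − k + 1.
Here n = 20, k = 6, so n − k + 1 = 15.
Given d = 16, check d ≤ 15: NO.
Slack = (n − k + 1) − d = -1.
The slack is negative: d = 16 exceeds n − k + 1 = 15 by 1, so the Singleton bound is violated and no linear [20, 6, 16]_2 code can exist. In particular it is not MDS (MDS requires d = n − k + 1 exactly).
Description: the claimed parameters are [20, 6, 16]_2; such a code would be impossible (violates the Singleton bound).


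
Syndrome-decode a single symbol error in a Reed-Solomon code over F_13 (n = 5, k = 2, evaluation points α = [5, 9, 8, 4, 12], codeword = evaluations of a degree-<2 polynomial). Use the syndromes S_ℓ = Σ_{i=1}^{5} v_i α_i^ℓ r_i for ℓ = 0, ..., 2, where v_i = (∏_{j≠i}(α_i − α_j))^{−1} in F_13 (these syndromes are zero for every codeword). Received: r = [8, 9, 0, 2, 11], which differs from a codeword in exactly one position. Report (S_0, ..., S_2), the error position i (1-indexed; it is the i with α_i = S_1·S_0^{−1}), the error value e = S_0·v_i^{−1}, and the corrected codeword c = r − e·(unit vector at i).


S = (11, 8, 7), error at position 2, error magnitude e = 3, c = [8, 6, 0, 2, 11].

Step 1: column multipliers v_i = (∏_{j≠i}(α_i − α_j))^{−1} mod 13.
  i = 1 (α = 5): (5−9)(5−8)(5−4)(5−12) = (−4)·(−3)·1·(−7) = −84 ≡ 7, so v_1 = 7^{−1} = 2 (mod 13).
  i = 2 (α = 9): (9−5)(9−8)(9−4)(9−12) = 4·1·5·(−3) = −60 ≡ 5, so v_2 = 5^{−1} = 8 (mod 13).
  i = 3 (α = 8): (8−5)(8−9)(8−4)(8−12) = 3·(−1)·4·(−4) = 48 ≡ 9, so v_3 = 9^{−1} = 3 (mod 13).
  i = 4 (α = 4): (4−5)(4−9)(4−8)(4−12) = (−1)·(−5)·(−4)·(−8) = 160 ≡ 4, so v_4 = 4^{−1} = 10 (mod 13).
  i = 5 (α = 12): (12−5)(12−9)(12−8)(12−4) = 7·3·4·8 = 672 ≡ 9, so v_5 = 9^{−1} = 3 (mod 13).
  v = [2, 8, 3, 10, 3].
Step 2: syndromes of r = [8, 9, 0, 2, 11] (all sums mod 13).
  S_0 = Σ v_i r_i = 2·8 + 8·9 + 3·0 + 10·2 + 3·11 = 141 ≡ 11.
  S_1 = Σ v_i α_i r_i = 2·5·8 + 8·9·9 + 3·8·0 + 10·4·2 + 3·12·11 = 1204 ≡ 8.
  α_i^2 mod 13 = [12, 3, 12, 3, 1].
  S_2 = Σ v_i α_i^2 r_i = 2·12·8 + 8·3·9 + 3·12·0 + 10·3·2 + 3·1·11 = 501 ≡ 7.
  S = (11, 8, 7) ≠ 0, so r is not a codeword (an error is present).
Step 3: locate the error. For a single error e at position i, S_ℓ = v_i·e·α_i^ℓ, so α_err = S_1/S_0.
  S_0^{−1} = 11^{−1} = 6 (mod 13), so α_err = 8·6 = 48 ≡ 9 = α_2. Error position i = 2.
  Consistency check: S_2/S_1 = 7·5 = 35 ≡ 9 = α_err ✓ (single-error assumption holds).
Step 4: error magnitude e = S_0/v_2 = S_0·∏_{j≠2}(α_2 − α_j) = 11·5 = 55 ≡ 3 (mod 13).
Step 5: correct position 2: c_2 = r_2 − e = 9 − 3 ≡ 6 (mod 13). Hence c = [8, 6, 0, 2, 11].
  Check: interpolating c through the α_i gives m(x) = 4 + 6·x (degree < 2) with m(α_i) = c_i for every i, so c is indeed a codeword.


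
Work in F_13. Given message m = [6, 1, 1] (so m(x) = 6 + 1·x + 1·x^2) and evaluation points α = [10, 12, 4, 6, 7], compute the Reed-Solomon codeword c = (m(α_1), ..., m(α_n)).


c = [12, 6, 0, 9, 10]

Message polynomial: m(x) = 6 + 1·x + 1·x^2 (mod 13).
For each evaluation point α_i, compute m(α_i) mod 13:
  α_1 = 10: Horner steps 1 → 11 → 12, so m(10) = 12.
  α_2 = 12: Horner steps 1 → 0 → 6, so m(12) = 6.
  α_3 = 4: Horner steps 1 → 5 → 0, so m(4) = 0.
  α_4 = 6: Horner steps 1 → 7 → 9, so m(6) = 9.
  α_5 = 7: Horner steps 1 → 8 → 10, so m(7) = 10.
Codeword c = [12, 6, 0, 9, 10] ∈ F_13^5.


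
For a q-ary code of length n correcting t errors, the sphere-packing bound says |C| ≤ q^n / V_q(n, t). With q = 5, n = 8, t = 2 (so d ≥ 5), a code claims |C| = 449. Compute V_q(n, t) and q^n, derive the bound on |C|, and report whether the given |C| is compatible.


V_q(n, t) = 481, q^n = 390625, Hamming bound = 812, |C| = 449 ≤ bound (satisfied).

Step 1: Compute V_q(n, t) = Σ_{j=0}^2 C(n, j) (q−1)^j.
  j = 0: C(8,0)·(4)^0 = 1·1 = 1.
  j = 1: C(8,1)·(4)^1 = 8·4 = 32.
  j = 2: C(8,2)·(4)^2 = 28·16 = 448.
  V_q(n, t) = 1 + 32 + 448 = 481.
Step 2: q^n = 5^8 = 390625.
Step 3: Hamming bound ⌊q^n / V_q(n,t)⌋ = ⌊390625/481⌋ = 812.
Step 4: Compare |C| = 449 to 812: satisfied.
The claimed |C| lies below the Hamming bound.


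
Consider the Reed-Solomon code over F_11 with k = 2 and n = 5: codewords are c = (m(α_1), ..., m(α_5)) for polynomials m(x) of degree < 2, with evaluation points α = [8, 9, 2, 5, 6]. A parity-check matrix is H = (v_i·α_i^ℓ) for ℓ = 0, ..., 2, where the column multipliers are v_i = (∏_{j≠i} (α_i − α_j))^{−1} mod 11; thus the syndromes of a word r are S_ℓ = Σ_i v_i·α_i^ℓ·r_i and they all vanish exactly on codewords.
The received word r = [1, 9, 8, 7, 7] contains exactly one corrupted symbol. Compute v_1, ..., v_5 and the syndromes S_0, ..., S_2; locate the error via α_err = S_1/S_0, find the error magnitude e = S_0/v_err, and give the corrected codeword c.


S = (1, 5, 3), error at position 4, error magnitude e = 8, c = [1, 9, 8, 10, 7].

Step 1: column multipliers v_i = (∏_{j≠i}(α_i − α_j))^{−1} mod 11.
  i = 1 (α = 8): (8−9)(8−2)(8−5)(8−6) = (−1)·6·3·2 = −36 ≡ 8, so v_1 = 8^{−1} = 7 (mod 11).
  i = 2 (α = 9): (9−8)(9−2)(9−5)(9−6) = 1·7·4·3 = 84 ≡ 7, so v_2 = 7^{−1} = 8 (mod 11).
  i = 3 (α = 2): (2−8)(2−9)(2−5)(2−6) = (−6)·(−7)·(−3)·(−4) = 504 ≡ 9, so v_3 = 9^{−1} = 5 (mod 11).
  i = 4 (α = 5): (5−8)(5−9)(5−2)(5−6) = (−3)·(−4)·3·(−1) = −36 ≡ 8, so v_4 = 8^{−1} = 7 (mod 11).
  i = 5 (α = 6): (6−8)(6−9)(6−2)(6−5) = (−2)·(−3)·4·1 = 24 ≡ 2, so v_5 = 2^{−1} = 6 (mod 11).
  v = [7, 8, 5, 7, 6].
Step 2: syndromes of r = [1, 9, 8, 7, 7] (all sums mod 11).
  S_0 = Σ v_i r_i = 7·1 + 8·9 + 5·8 + 7·7 + 6·7 = 210 ≡ 1.
  S_1 = Σ v_i α_i r_i = 7·8·1 + 8·9·9 + 5·2·8 + 7·5·7 + 6·6·7 = 1281 ≡ 5.
  α_i^2 mod 11 = [9, 4, 4, 3, 3].
  S_2 = Σ v_i α_i^2 r_i = 7·9·1 + 8·4·9 + 5·4·8 + 7·3·7 + 6·3·7 = 784 ≡ 3.
  S = (1, 5, 3) ≠ 0, so r is not a codeword (an error is present).
Step 3: locate the error. For a single error e at position i, S_ℓ = v_i·e·α_i^ℓ, so α_err = S_1/S_0.
  S_0^{−1} = 1^{−1} = 1 (mod 11), so α_err = 5·1 = 5 ≡ 5 = α_4. Error position i = 4.
  Consistency check: S_2/S_1 = 3·9 = 27 ≡ 5 = α_err ✓ (single-error assumption holds).
Step 4: error magnitude e = S_0/v_4 = S_0·∏_{j≠4}(α_4 − α_j) = 1·8 = 8 ≡ 8 (mod 11).
Step 5: correct position 4: c_4 = r_4 − e = 7 − 8 ≡ 10 (mod 11). Hence c = [1, 9, 8, 10, 7].
  Check: interpolating c through the α_i gives m(x) = 3 + 8·x (degree < 2) with m(α_i) = c_i for every i, so c is indeed a codeword.
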